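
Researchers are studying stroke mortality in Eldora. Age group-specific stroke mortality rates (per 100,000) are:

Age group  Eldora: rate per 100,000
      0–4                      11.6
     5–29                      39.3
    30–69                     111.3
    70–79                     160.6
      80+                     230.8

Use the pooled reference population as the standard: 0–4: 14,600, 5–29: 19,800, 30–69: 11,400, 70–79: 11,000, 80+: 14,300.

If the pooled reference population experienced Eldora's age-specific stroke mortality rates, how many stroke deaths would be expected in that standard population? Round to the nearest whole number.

Expected stroke deaths = Σ (standard pop × age-specific rate ÷ 100,000)
= 14,600×11.6/100,000 + 19,800×39.3/100,000 + 11,400×111.3/100,000 + 11,000×160.6/100,000 + 14,300×230.8/100,000
= 1.69 + 7.78 + 12.69 + 17.67 + 33.00 = 72.83.

73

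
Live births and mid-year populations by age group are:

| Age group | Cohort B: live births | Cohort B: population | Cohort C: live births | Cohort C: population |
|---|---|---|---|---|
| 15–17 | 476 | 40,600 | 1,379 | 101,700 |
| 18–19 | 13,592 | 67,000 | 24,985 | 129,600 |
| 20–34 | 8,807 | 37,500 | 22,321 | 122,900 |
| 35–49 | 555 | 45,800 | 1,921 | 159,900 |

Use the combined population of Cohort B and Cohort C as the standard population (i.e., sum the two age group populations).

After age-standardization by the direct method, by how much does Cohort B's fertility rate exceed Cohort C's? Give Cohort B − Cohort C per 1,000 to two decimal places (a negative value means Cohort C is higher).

14.58

Age-specific rates per 1,000 for Cohort B: 11.724, 202.866, 234.853, 12.118.
For Cohort C: 13.559, 192.785, 181.619, 12.014.
Combined standard total = 705,000; weights = 0.2018, 0.2789, 0.2275, 0.2918.
Cohort B: 0.2018×11.724 + 0.2789×202.866 + 0.2275×234.853 + 0.2918×12.118 = 115.9076 per 1,000.
Cohort C: 0.2018×13.559 + 0.2789×192.785 + 0.2275×181.619 + 0.2918×12.014 = 101.3250 per 1,000.
Difference = 115.9076 − 101.3250 = 14.5827.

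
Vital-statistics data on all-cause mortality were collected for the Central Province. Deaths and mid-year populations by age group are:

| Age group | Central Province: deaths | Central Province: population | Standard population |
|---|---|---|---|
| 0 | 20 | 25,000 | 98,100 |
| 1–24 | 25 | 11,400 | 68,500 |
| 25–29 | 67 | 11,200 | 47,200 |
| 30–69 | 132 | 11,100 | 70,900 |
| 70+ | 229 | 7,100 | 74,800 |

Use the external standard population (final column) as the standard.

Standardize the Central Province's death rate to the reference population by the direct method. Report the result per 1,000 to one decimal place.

Age-specific rates per 1,000 for the Central Province: 0.800, 2.193, 5.982, 11.892, 32.254.
Standard total = 359,500; weights = 0.2729, 0.1905, 0.1313, 0.1972, 0.2081.
Standardized rate: 0.2729×0.800 + 0.1905×2.193 + 0.1313×5.982 + 0.1972×11.892 + 0.2081×32.254 = 10.4778 per 1,000.

10.5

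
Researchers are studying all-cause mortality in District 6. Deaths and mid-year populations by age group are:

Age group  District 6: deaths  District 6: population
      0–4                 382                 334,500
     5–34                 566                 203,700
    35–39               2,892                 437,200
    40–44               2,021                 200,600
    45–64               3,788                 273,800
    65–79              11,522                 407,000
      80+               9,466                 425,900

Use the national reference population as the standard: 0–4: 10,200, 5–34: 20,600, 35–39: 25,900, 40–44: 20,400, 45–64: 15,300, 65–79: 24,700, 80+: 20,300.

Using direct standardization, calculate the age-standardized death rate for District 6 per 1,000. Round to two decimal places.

13.16

Age-specific rates per 1,000 for District 6: 1.142, 2.779, 6.615, 10.075, 13.835, 28.310, 22.226.
Standard total = 137,400; weights = 0.0742, 0.1499, 0.1885, 0.1485, 0.1114, 0.1798, 0.1477.
Standardized rate: 0.0742×1.142 + 0.1499×2.779 + 0.1885×6.615 + 0.1485×10.075 + 0.1114×13.835 + 0.1798×28.310 + 0.1477×22.226 = 13.1575 per 1,000.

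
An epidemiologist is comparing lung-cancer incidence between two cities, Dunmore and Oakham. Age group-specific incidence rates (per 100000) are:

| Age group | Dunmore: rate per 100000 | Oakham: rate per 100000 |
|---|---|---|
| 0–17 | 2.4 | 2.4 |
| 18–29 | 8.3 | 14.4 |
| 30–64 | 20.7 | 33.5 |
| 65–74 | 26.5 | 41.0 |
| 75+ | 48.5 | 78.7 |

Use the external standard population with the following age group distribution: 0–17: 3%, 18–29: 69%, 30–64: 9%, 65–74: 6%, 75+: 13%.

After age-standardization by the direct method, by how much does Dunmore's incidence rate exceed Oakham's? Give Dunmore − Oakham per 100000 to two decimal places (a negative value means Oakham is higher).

Standard weights: 0.03, 0.69, 0.09, 0.06, 0.13.
Dunmore: 0.0300×2.4 + 0.6900×8.3 + 0.0900×20.7 + 0.0600×26.5 + 0.1300×48.5 = 15.5570 per 100000.
Oakham: 0.0300×2.4 + 0.6900×14.4 + 0.0900×33.5 + 0.0600×41.0 + 0.1300×78.7 = 25.7140 per 100000.
Difference = 15.5570 − 25.7140 = -10.1570.

-10.16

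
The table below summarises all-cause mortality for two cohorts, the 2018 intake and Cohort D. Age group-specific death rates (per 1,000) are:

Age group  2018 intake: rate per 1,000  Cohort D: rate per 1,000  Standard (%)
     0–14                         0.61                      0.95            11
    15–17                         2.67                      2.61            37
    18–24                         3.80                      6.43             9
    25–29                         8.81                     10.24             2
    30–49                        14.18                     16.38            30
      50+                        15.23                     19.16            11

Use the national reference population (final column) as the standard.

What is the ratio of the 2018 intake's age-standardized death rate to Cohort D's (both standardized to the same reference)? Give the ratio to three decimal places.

Standard weights: 0.11, 0.37, 0.09, 0.02, 0.30, 0.11.
The 2018 intake: 0.1100×0.61 + 0.3700×2.67 + 0.0900×3.80 + 0.0200×8.81 + 0.3000×14.18 + 0.1100×15.23 = 7.5025 per 1,000.
Cohort D: 0.1100×0.95 + 0.3700×2.61 + 0.0900×6.43 + 0.0200×10.24 + 0.3000×16.38 + 0.1100×19.16 = 8.8753 per 1,000.
Ratio = 7.5025 ÷ 8.8753 = 0.84532.

0.845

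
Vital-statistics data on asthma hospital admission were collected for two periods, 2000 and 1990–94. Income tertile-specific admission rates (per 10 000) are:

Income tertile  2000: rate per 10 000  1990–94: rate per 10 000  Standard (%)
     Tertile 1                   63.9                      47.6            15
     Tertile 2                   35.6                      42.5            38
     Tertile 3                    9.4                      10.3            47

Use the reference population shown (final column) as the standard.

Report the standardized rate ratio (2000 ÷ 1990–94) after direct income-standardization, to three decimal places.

0.979

Standard weights: 0.15, 0.38, 0.47.
2000: 0.1500×63.9 + 0.3800×35.6 + 0.4700×9.4 = 27.5310 per 10 000.
1990–94: 0.1500×47.6 + 0.3800×42.5 + 0.4700×10.3 = 28.1310 per 10 000.
Ratio = 27.5310 ÷ 28.1310 = 0.97867.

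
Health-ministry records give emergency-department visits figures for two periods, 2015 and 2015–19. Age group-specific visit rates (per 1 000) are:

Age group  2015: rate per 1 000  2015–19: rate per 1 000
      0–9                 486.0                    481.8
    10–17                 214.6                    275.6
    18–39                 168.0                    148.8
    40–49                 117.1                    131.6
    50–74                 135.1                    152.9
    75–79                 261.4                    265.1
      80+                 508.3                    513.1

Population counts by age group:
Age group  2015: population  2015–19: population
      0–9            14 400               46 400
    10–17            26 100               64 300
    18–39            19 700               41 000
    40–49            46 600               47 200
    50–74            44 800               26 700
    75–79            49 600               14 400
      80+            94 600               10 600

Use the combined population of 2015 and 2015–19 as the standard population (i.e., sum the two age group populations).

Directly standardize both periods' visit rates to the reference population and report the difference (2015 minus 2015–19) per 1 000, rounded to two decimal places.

Combined standard total = 546 400; weights = 0.1113, 0.1654, 0.1111, 0.1717, 0.1309, 0.1171, 0.1925.
2015: 0.1113×486.0 + 0.1654×214.6 + 0.1111×168.0 + 0.1717×117.1 + 0.1309×135.1 + 0.1171×261.4 + 0.1925×508.3 = 274.5107 per 1 000.
2015–19: 0.1113×481.8 + 0.1654×275.6 + 0.1111×148.8 + 0.1717×131.6 + 0.1309×152.9 + 0.1171×265.1 + 0.1925×513.1 = 288.1786 per 1 000.
Difference = 274.5107 − 288.1786 = -13.6679.

-13.67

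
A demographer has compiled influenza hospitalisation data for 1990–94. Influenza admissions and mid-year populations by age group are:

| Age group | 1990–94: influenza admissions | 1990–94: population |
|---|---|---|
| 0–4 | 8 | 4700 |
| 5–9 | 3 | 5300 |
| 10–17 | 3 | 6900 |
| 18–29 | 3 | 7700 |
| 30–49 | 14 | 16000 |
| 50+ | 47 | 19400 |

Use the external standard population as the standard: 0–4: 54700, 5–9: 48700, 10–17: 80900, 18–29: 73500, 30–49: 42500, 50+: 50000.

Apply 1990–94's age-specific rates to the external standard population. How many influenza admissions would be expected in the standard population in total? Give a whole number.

Age-specific rates per 100000 for 1990–94: 170.21, 56.60, 43.48, 38.96, 87.50, 242.27.
Expected influenza admissions = Σ (standard pop × age-specific rate ÷ 100000)
= 54700×170.21/100000 + 48700×56.60/100000 + 80900×43.48/100000 + 73500×38.96/100000 + 42500×87.50/100000 + 50000×242.27/100000
= 93.11 + 27.57 + 35.17 + 28.64 + 37.19 + 121.13 = 342.80.

343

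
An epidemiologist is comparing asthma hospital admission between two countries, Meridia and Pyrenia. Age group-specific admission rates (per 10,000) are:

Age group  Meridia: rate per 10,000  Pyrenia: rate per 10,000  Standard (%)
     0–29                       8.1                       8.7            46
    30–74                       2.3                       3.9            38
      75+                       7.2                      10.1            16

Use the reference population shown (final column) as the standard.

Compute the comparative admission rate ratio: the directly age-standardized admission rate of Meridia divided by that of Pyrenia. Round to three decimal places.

Standard weights: 0.46, 0.38, 0.16.
Meridia: 0.4600×8.1 + 0.3800×2.3 + 0.1600×7.2 = 5.7520 per 10,000.
Pyrenia: 0.4600×8.7 + 0.3800×3.9 + 0.1600×10.1 = 7.1000 per 10,000.
Ratio = 5.7520 ÷ 7.1000 = 0.81014.

0.810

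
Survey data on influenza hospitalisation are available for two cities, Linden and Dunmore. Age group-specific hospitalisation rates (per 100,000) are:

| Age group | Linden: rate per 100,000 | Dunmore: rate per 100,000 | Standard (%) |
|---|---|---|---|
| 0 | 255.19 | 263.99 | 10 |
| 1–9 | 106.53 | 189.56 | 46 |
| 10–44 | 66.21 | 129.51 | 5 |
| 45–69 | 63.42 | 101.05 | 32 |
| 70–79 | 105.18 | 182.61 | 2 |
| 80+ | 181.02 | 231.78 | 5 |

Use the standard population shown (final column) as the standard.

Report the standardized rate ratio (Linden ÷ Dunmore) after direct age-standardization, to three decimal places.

0.652

Standard weights: 0.10, 0.46, 0.05, 0.32, 0.02, 0.05.
Linden: 0.1000×255.19 + 0.4600×106.53 + 0.0500×66.21 + 0.3200×63.42 + 0.0200×105.18 + 0.0500×181.02 = 109.2823 per 100,000.
Dunmore: 0.1000×263.99 + 0.4600×189.56 + 0.0500×129.51 + 0.3200×101.05 + 0.0200×182.61 + 0.0500×231.78 = 167.6493 per 100,000.
Ratio = 109.2823 ÷ 167.6493 = 0.65185.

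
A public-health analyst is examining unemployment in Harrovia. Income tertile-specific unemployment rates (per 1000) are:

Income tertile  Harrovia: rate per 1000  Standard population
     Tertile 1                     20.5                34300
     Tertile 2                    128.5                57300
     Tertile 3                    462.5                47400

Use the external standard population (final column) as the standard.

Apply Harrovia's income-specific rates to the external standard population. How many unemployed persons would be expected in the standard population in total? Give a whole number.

Expected unemployed persons = Σ (standard pop × income-specific rate ÷ 1000)
= 34300×20.5/1000 + 57300×128.5/1000 + 47400×462.5/1000
= 703.15 + 7363.05 + 21922.50 = 29988.70.

29989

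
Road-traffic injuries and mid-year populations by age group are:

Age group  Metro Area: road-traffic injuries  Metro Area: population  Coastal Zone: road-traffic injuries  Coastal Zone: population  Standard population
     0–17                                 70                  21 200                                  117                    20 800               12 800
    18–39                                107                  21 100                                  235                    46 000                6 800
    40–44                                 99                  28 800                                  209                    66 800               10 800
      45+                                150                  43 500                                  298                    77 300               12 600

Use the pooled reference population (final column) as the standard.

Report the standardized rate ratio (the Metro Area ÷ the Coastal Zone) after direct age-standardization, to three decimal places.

Age-specific rates per 100 000 for the Metro Area: 330.19, 507.11, 343.75, 344.83.
For the Coastal Zone: 562.50, 510.87, 312.87, 385.51.
Standard total = 43 000; weights = 0.2977, 0.1581, 0.2512, 0.2930.
The Metro Area: 0.2977×330.19 + 0.1581×507.11 + 0.2512×343.75 + 0.2930×344.83 = 365.8624 per 100 000.
The Coastal Zone: 0.2977×562.50 + 0.1581×510.87 + 0.2512×312.87 + 0.2930×385.51 = 439.7766 per 100 000.
Ratio = 365.8624 ÷ 439.7766 = 0.83193.

0.832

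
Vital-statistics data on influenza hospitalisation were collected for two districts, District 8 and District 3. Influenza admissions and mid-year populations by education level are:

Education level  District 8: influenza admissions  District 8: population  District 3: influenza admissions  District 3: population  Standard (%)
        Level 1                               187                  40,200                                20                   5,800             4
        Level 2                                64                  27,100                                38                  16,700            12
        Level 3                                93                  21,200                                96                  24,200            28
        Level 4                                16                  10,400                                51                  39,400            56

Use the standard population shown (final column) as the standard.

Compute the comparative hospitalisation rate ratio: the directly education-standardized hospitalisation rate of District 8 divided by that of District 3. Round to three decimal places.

1.139

Education-specific rates per 100,000 for District 8: 465.17, 236.16, 438.68, 153.85.
For District 3: 344.83, 227.54, 396.69, 129.44.
Standard weights: 0.04, 0.12, 0.28, 0.56.
District 8: 0.0400×465.17 + 0.1200×236.16 + 0.2800×438.68 + 0.5600×153.85 = 255.9305 per 100,000.
District 3: 0.0400×344.83 + 0.1200×227.54 + 0.2800×396.69 + 0.5600×129.44 = 224.6602 per 100,000.
Ratio = 255.9305 ÷ 224.6602 = 1.13919.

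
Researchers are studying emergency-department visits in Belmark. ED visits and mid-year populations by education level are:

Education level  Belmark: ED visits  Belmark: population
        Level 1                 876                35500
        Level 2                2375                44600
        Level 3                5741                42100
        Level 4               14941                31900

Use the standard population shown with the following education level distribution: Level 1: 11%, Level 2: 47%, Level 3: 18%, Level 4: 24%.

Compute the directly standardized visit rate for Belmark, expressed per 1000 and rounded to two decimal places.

164.70

Education-specific rates per 1000 for Belmark: 24.676, 53.251, 136.366, 468.370.
Standard weights: 0.11, 0.47, 0.18, 0.24.
Standardized rate: 0.1100×24.676 + 0.4700×53.251 + 0.1800×136.366 + 0.2400×468.370 = 164.6970 per 1000.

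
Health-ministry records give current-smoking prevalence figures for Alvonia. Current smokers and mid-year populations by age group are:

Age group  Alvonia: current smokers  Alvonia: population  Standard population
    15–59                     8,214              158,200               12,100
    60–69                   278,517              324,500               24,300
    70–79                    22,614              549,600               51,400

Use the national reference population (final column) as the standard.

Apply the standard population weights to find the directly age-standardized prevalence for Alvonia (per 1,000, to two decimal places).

268.79

Age-specific rates per 1,000 for Alvonia: 51.922, 858.296, 41.146.
Standard total = 87,800; weights = 0.1378, 0.2768, 0.5854.
Standardized rate: 0.1378×51.922 + 0.2768×858.296 + 0.5854×41.146 = 268.7900 per 1,000.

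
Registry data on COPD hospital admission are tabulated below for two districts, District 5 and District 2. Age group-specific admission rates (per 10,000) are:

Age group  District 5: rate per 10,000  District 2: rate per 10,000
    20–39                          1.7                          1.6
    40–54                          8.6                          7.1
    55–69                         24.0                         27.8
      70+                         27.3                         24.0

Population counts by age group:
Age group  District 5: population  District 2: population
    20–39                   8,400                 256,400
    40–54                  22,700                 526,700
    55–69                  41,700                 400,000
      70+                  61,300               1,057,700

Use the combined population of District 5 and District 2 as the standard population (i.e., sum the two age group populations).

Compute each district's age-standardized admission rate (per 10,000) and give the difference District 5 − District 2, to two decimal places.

1.21

Combined standard total = 2,374,900; weights = 0.1115, 0.2313, 0.1860, 0.4712.
District 5: 0.1115×1.7 + 0.2313×8.6 + 0.1860×24.0 + 0.4712×27.3 = 19.5059 per 10,000.
District 2: 0.1115×1.6 + 0.2313×7.1 + 0.1860×27.8 + 0.4712×24.0 = 18.2996 per 10,000.
Difference = 19.5059 − 18.2996 = 1.2063.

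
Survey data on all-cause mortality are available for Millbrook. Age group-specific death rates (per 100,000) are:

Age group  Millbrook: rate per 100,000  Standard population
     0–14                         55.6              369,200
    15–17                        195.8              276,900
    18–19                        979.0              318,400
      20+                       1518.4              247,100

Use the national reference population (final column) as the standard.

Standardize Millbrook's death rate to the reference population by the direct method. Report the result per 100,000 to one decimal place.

628.6

Standard total = 1,211,600; weights = 0.3047, 0.2285, 0.2628, 0.2039.
Standardized rate: 0.3047×55.6 + 0.2285×195.8 + 0.2628×979.0 + 0.2039×1518.4 = 628.6355 per 100,000.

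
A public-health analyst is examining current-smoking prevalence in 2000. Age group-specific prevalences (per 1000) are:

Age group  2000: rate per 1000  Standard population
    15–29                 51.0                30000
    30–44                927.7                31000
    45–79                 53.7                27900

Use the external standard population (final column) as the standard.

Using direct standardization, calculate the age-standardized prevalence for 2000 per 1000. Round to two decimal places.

Standard total = 88900; weights = 0.3375, 0.3487, 0.3138.
Standardized rate: 0.3375×51.0 + 0.3487×927.7 + 0.3138×53.7 = 357.5583 per 1000.

357.56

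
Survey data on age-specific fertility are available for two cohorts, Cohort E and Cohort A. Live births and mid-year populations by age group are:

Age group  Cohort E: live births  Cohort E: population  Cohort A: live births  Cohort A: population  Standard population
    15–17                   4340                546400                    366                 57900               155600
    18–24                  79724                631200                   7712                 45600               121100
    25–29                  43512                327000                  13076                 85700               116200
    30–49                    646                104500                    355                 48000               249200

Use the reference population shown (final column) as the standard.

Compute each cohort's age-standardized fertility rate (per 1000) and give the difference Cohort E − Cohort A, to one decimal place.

Age-specific rates per 1000 for Cohort E: 7.943, 126.305, 133.064, 6.182.
For Cohort A: 6.321, 169.123, 152.579, 7.396.
Standard total = 642100; weights = 0.2423, 0.1886, 0.1810, 0.3881.
Cohort E: 0.2423×7.943 + 0.1886×126.305 + 0.1810×133.064 + 0.3881×6.182 = 52.2256 per 1000.
Cohort A: 0.2423×6.321 + 0.1886×169.123 + 0.1810×152.579 + 0.3881×7.396 = 63.9107 per 1000.
Difference = 52.2256 − 63.9107 = -11.6851.

-11.7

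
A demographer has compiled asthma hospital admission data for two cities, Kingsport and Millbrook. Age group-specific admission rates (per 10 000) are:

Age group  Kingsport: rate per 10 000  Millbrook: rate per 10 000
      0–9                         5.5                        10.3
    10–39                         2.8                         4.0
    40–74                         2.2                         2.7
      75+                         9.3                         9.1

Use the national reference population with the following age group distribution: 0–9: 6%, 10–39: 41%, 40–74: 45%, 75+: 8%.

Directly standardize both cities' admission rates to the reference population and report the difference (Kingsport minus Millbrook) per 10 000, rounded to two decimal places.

Standard weights: 0.06, 0.41, 0.45, 0.08.
Kingsport: 0.0600×5.5 + 0.4100×2.8 + 0.4500×2.2 + 0.0800×9.3 = 3.2120 per 10 000.
Millbrook: 0.0600×10.3 + 0.4100×4.0 + 0.4500×2.7 + 0.0800×9.1 = 4.2010 per 10 000.
Difference = 3.2120 − 4.2010 = -0.9890.

-0.99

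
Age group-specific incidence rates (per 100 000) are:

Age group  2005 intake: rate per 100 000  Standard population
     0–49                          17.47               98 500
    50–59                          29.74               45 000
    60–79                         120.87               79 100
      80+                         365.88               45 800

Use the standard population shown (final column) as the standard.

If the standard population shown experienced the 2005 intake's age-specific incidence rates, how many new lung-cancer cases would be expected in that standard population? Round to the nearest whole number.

294

Expected new lung-cancer cases = Σ (standard pop × age-specific rate ÷ 100 000)
= 98 500×17.47/100 000 + 45 000×29.74/100 000 + 79 100×120.87/100 000 + 45 800×365.88/100 000
= 17.21 + 13.38 + 95.61 + 167.57 = 293.77.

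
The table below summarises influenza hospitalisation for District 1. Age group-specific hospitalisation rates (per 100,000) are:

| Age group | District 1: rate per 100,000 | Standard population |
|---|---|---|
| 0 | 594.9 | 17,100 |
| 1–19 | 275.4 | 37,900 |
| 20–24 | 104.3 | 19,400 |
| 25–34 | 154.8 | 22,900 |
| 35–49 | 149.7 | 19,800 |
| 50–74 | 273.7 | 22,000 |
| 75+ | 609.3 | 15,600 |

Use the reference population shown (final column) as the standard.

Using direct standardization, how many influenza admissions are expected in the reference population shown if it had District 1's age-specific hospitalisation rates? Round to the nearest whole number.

Expected influenza admissions = Σ (standard pop × age-specific rate ÷ 100,000)
= 17,100×594.9/100,000 + 37,900×275.4/100,000 + 19,400×104.3/100,000 + 22,900×154.8/100,000 + 19,800×149.7/100,000 + 22,000×273.7/100,000 + 15,600×609.3/100,000
= 101.73 + 104.38 + 20.23 + 35.45 + 29.64 + 60.21 + 95.05 = 446.69.

447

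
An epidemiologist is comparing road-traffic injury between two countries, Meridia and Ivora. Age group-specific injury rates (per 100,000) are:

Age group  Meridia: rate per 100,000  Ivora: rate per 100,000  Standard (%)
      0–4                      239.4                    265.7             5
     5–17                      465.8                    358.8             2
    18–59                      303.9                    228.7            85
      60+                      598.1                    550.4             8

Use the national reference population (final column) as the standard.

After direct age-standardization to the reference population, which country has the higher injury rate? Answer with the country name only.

Standard weights: 0.05, 0.02, 0.85, 0.08.
Meridia: 0.0500×239.4 + 0.0200×465.8 + 0.8500×303.9 + 0.0800×598.1 = 327.4490 per 100,000.
Ivora: 0.0500×265.7 + 0.0200×358.8 + 0.8500×228.7 + 0.0800×550.4 = 258.8880 per 100,000.

Meridia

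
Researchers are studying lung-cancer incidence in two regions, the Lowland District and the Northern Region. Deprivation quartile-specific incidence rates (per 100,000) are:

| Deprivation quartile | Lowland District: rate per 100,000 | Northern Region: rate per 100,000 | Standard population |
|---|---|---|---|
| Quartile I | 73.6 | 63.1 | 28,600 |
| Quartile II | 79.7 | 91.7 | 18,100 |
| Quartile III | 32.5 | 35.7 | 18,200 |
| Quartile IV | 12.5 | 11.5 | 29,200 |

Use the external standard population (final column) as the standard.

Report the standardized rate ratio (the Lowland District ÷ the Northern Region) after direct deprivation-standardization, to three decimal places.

Standard total = 94,100; weights = 0.3039, 0.1923, 0.1934, 0.3103.
The Lowland District: 0.3039×73.6 + 0.1923×79.7 + 0.1934×32.5 + 0.3103×12.5 = 47.8643 per 100,000.
The Northern Region: 0.3039×63.1 + 0.1923×91.7 + 0.1934×35.7 + 0.3103×11.5 = 47.2898 per 100,000.
Ratio = 47.8643 ÷ 47.2898 = 1.01215.

1.012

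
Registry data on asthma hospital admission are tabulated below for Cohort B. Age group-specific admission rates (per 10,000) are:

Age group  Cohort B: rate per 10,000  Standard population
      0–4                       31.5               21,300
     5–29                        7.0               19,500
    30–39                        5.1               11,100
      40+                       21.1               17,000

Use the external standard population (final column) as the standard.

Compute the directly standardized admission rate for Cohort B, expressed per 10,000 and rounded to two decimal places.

Standard total = 68,900; weights = 0.3091, 0.2830, 0.1611, 0.2467.
Standardized rate: 0.3091×31.5 + 0.2830×7.0 + 0.1611×5.1 + 0.2467×21.1 = 17.7469 per 10,000.

17.75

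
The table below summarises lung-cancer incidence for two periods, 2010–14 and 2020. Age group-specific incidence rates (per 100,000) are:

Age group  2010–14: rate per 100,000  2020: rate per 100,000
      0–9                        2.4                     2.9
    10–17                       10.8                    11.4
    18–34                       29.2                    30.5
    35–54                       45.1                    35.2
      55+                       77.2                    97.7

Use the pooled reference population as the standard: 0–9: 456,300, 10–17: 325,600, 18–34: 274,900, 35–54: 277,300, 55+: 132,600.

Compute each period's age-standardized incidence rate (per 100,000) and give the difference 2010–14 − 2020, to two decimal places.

Standard total = 1,466,700; weights = 0.3111, 0.2220, 0.1874, 0.1891, 0.0904.
2010–14: 0.3111×2.4 + 0.2220×10.8 + 0.1874×29.2 + 0.1891×45.1 + 0.0904×77.2 = 24.1233 per 100,000.
2020: 0.3111×2.9 + 0.2220×11.4 + 0.1874×30.5 + 0.1891×35.2 + 0.0904×97.7 = 24.6373 per 100,000.
Difference = 24.1233 − 24.6373 = -0.5140.

-0.51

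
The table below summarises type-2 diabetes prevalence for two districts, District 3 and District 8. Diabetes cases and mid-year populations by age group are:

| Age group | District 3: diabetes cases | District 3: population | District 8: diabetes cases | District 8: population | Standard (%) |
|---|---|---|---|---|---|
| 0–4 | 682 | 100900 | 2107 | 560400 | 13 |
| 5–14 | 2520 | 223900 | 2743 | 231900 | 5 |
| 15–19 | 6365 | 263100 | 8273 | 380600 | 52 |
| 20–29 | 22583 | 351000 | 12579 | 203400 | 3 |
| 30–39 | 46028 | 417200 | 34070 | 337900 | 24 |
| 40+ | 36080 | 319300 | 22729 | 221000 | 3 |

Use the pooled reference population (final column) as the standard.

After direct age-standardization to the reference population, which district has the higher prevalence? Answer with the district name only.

Age-specific rates per 1000 for District 3: 6.759, 11.255, 24.192, 64.339, 110.326, 112.997.
For District 8: 3.760, 11.828, 21.737, 61.844, 100.829, 102.846.
Standard weights: 0.13, 0.05, 0.52, 0.03, 0.24, 0.03.
District 3: 0.1300×6.759 + 0.0500×11.255 + 0.5200×24.192 + 0.0300×64.339 + 0.2400×110.326 + 0.0300×112.997 = 45.8198 per 1000.
District 8: 0.1300×3.760 + 0.0500×11.828 + 0.5200×21.737 + 0.0300×61.844 + 0.2400×100.829 + 0.0300×102.846 = 41.5229 per 1000.

District 3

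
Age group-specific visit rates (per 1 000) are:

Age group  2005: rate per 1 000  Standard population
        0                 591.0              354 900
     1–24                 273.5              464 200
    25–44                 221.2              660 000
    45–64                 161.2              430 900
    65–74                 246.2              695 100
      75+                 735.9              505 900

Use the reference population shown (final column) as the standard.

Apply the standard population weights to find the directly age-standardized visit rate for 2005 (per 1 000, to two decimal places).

352.16

Standard total = 3 111 000; weights = 0.1141, 0.1492, 0.2122, 0.1385, 0.2234, 0.1626.
Standardized rate: 0.1141×591.0 + 0.1492×273.5 + 0.2122×221.2 + 0.1385×161.2 + 0.2234×246.2 + 0.1626×735.9 = 352.1643 per 1 000.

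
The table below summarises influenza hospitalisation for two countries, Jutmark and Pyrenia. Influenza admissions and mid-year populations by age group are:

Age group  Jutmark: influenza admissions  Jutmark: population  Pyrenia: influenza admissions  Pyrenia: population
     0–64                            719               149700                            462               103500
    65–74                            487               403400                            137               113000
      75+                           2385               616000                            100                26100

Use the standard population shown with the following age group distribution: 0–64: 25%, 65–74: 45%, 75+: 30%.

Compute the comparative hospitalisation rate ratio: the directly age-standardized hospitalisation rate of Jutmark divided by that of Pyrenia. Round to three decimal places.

1.034

Age-specific rates per 100000 for Jutmark: 480.29, 120.72, 387.18.
For Pyrenia: 446.38, 121.24, 383.14.
Standard weights: 0.25, 0.45, 0.30.
Jutmark: 0.2500×480.29 + 0.4500×120.72 + 0.3000×387.18 = 290.5518 per 100000.
Pyrenia: 0.2500×446.38 + 0.4500×121.24 + 0.3000×383.14 = 281.0943 per 100000.
Ratio = 290.5518 ÷ 281.0943 = 1.03365.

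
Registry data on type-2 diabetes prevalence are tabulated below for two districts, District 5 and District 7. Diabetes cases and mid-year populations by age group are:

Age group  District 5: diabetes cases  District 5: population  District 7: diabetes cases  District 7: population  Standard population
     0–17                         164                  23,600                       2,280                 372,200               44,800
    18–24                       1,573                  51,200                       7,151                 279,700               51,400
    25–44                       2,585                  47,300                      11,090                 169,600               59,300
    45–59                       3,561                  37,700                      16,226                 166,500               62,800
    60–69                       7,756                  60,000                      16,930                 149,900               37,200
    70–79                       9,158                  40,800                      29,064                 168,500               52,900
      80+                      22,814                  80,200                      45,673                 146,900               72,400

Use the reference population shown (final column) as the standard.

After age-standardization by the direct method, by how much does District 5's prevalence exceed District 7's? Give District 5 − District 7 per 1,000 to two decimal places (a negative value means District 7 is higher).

2.41

Age-specific rates per 1,000 for District 5: 6.949, 30.723, 54.651, 94.456, 129.267, 224.461, 284.464.
For District 7: 6.126, 25.567, 65.389, 97.453, 112.942, 172.487, 310.912.
Standard total = 380,800; weights = 0.1176, 0.1350, 0.1557, 0.1649, 0.0977, 0.1389, 0.1901.
District 5: 0.1176×6.949 + 0.1350×30.723 + 0.1557×54.651 + 0.1649×94.456 + 0.0977×129.267 + 0.1389×224.461 + 0.1901×284.464 = 126.9459 per 1,000.
District 7: 0.1176×6.126 + 0.1350×25.567 + 0.1557×65.389 + 0.1649×97.453 + 0.0977×112.942 + 0.1389×172.487 + 0.1901×310.912 = 124.5332 per 1,000.
Difference = 126.9459 − 124.5332 = 2.4127.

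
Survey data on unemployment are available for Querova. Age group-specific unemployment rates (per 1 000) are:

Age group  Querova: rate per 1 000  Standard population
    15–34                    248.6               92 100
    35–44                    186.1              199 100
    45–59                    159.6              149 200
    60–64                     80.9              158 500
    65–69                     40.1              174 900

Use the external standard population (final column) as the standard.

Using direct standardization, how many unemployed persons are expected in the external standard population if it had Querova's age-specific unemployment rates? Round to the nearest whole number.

Expected unemployed persons = Σ (standard pop × age-specific rate ÷ 1 000)
= 92 100×248.6/1 000 + 199 100×186.1/1 000 + 149 200×159.6/1 000 + 158 500×80.9/1 000 + 174 900×40.1/1 000
= 22896.06 + 37052.51 + 23812.32 + 12822.65 + 7013.49 = 103597.03.

103597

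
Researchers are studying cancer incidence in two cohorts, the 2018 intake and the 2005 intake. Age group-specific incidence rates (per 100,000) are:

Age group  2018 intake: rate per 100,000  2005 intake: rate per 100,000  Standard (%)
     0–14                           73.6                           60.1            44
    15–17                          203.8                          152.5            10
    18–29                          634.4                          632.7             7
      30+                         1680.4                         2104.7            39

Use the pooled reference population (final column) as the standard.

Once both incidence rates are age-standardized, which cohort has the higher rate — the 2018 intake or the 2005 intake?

2005 intake

Standard weights: 0.44, 0.10, 0.07, 0.39.
The 2018 intake: 0.4400×73.6 + 0.1000×203.8 + 0.0700×634.4 + 0.3900×1680.4 = 752.5280 per 100,000.
The 2005 intake: 0.4400×60.1 + 0.1000×152.5 + 0.0700×632.7 + 0.3900×2104.7 = 906.8160 per 100,000.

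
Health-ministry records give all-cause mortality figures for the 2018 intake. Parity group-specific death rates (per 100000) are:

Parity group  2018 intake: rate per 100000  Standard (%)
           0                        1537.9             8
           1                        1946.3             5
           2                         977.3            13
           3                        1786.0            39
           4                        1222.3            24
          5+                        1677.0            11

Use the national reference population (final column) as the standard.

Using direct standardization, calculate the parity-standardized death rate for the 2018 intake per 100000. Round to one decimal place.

1521.8

Standard weights: 0.08, 0.05, 0.13, 0.39, 0.24, 0.11.
Standardized rate: 0.0800×1537.9 + 0.0500×1946.3 + 0.1300×977.3 + 0.3900×1786.0 + 0.2400×1222.3 + 0.1100×1677.0 = 1521.7580 per 100000.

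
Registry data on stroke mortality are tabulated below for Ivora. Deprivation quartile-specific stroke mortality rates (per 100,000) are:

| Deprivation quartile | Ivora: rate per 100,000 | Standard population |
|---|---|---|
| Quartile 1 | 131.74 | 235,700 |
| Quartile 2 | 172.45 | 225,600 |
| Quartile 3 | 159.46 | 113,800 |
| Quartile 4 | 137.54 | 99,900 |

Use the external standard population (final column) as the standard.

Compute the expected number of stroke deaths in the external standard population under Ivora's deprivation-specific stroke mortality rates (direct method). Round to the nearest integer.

1018

Expected stroke deaths = Σ (standard pop × deprivation-specific rate ÷ 100,000)
= 235,700×131.74/100,000 + 225,600×172.45/100,000 + 113,800×159.46/100,000 + 99,900×137.54/100,000
= 310.51 + 389.05 + 181.47 + 137.40 = 1018.43.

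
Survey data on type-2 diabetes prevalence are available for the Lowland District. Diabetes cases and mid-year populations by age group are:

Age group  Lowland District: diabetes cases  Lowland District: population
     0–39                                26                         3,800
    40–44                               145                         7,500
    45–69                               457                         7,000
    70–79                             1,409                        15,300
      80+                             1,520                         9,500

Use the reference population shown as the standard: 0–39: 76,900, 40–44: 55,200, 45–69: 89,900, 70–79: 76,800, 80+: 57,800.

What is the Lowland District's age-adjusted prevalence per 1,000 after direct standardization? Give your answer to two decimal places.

66.69

Age-specific rates per 1,000 for the Lowland District: 6.842, 19.333, 65.286, 92.092, 160.000.
Standard total = 356,600; weights = 0.2156, 0.1548, 0.2521, 0.2154, 0.1621.
Standardized rate: 0.2156×6.842 + 0.1548×19.333 + 0.2521×65.286 + 0.2154×92.092 + 0.1621×160.000 = 66.6943 per 1,000.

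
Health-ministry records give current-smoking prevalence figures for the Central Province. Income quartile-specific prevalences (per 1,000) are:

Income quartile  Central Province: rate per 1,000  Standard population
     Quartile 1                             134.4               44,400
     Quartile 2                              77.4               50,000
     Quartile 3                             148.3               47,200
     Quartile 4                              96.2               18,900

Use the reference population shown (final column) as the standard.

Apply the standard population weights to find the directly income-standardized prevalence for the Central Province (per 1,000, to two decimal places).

116.23

Standard total = 160,500; weights = 0.2766, 0.3115, 0.2941, 0.1178.
Standardized rate: 0.2766×134.4 + 0.3115×77.4 + 0.2941×148.3 + 0.1178×96.2 = 116.2324 per 1,000.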